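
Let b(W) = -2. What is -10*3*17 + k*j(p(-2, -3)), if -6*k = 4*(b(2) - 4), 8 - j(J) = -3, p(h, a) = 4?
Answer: -466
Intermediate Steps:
j(J) = 11 (j(J) = 8 - 1*(-3) = 8 + 3 = 11)
k = 4 (k = -2*(-2 - 4)/3 = -2*(-6)/3 = -⅙*(-24) = 4)
-10*3*17 + k*j(p(-2, -3)) = -10*3*17 + 4*11 = -30*17 + 44 = -510 + 44 = -466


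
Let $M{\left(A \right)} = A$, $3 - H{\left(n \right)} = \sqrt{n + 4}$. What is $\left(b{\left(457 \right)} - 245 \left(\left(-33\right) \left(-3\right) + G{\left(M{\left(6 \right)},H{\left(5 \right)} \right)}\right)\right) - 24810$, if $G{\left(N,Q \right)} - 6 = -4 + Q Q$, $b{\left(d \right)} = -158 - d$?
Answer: $-50170$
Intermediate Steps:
$H{\left(n \right)} = 3 - \sqrt{4 + n}$ ($H{\left(n \right)} = 3 - \sqrt{n + 4} = 3 - \sqrt{4 + n}$)
$G{\left(N,Q \right)} = 2 + Q^{2}$ ($G{\left(N,Q \right)} = 6 + \left(-4 + Q Q\right) = 6 + \left(-4 + Q^{2}\right) = 2 + Q^{2}$)
$\left(b{\left(457 \right)} - 245 \left(\left(-33\right) \left(-3\right) + G{\left(M{\left(6 \right)},H{\left(5 \right)} \right)}\right)\right) - 24810 = \left(\left(-158 - 457\right) - 245 \left(\left(-33\right) \left(-3\right) + \left(2 + \left(3 - \sqrt{4 + 5}\right)^{2}\right)\right)\right) - 24810 = \left(\left(-158 - 457\right) - 245 \left(99 + \left(2 + \left(3 - \sqrt{9}\right)^{2}\right)\right)\right) - 24810 = \left(-615 - 245 \left(99 + \left(2 + \left(3 - 3\right)^{2}\right)\right)\right) - 24810 = \left(-615 - 245 \left(99 + \left(2 + 0^{2}\right)\right)\right) - 24810 = \left(-615 - 245 \left(99 + \left(2 + 0\right)\right)\right) - 24810 = \left(-615 - 245 \left(99 + 2\right)\right) - 24810 = \left(-615 - 24745\right) - 24810 = -25360 - 24810 = -50170$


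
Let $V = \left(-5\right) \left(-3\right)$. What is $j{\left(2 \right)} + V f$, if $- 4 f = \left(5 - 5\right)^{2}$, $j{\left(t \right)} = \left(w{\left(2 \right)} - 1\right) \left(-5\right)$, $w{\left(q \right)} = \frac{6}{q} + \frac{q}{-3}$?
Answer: $- \frac{20}{3} \approx -6.6667$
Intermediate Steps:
$w{\left(q \right)} = \frac{6}{q} - \frac{q}{3}$ ($w{\left(q \right)} = \frac{6}{q} + q \left(- \frac{1}{3}\right) = \frac{6}{q} - \frac{q}{3}$)
$V = 15$
$j{\left(t \right)} = - \frac{20}{3}$ ($j{\left(t \right)} = \left(\left(\frac{6}{2} - \frac{2}{3}\right) - 1\right) \left(-5\right) = \left(\left(6 \cdot \frac{1}{2} - \frac{2}{3}\right) - 1\right) \left(-5\right) = \left(\left(3 - \frac{2}{3}\right) - 1\right) \left(-5\right) = \left(\frac{7}{3} - 1\right) \left(-5\right) = \frac{4}{3} \left(-5\right) = - \frac{20}{3}$)
$f = 0$ ($f = - \frac{\left(5 - 5\right)^{2}}{4} = - \frac{0^{2}}{4} = \left(- \frac{1}{4}\right) 0 = 0$)
$j{\left(2 \right)} + V f = - \frac{20}{3} + 15 \cdot 0 = - \frac{20}{3} + 0 = - \frac{20}{3}$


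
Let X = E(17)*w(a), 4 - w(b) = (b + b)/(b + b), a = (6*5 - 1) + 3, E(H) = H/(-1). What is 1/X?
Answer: -1/51 ≈ -0.019608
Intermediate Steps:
E(H) = -H (E(H) = H*(-1) = -H)
a = 32 (a = (30 - 1) + 3 = 29 + 3 = 32)
w(b) = 3 (w(b) = 4 - (b + b)/(b + b) = 4 - 2*b/(2*b) = 4 - 2*b*1/(2*b) = 4 - 1*1 = 4 - 1 = 3)
X = -51 (X = -1*17*3 = -17*3 = -51)
1/X = 1/(-51) = -1/51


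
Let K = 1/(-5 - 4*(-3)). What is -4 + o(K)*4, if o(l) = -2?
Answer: -12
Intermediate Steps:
K = 1/7 (K = 1/(-5 + 12) = 1/7 ≈ 0.14286)
-4 + o(K)*4 = -4 - 2*4 = -4 - 8 = -12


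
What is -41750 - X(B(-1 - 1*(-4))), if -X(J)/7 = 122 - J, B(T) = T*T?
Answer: -40959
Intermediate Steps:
B(T) = T**2
X(J) = -854 + 7*J (X(J) = -7*(122 - J) = -854 + 7*J)
-41750 - X(B(-1 - 1*(-4))) = -41750 - (-854 + 7*(-1 - 1*(-4))**2) = -41750 - (-854 + 7*(-1 + 4)**2) = -41750 - (-854 + 7*3**2) = -41750 - (-854 + 7*9) = -41750 - (-854 + 63) = -41750 - 1*(-791) = -41750 + 791 = -40959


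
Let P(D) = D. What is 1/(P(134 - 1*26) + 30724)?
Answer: 1/30832 ≈ 3.2434e-5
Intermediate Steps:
1/(P(134 - 1*26) + 30724) = 1/((134 - 1*26) + 30724) = 1/((134 - 26) + 30724) = 1/(108 + 30724) = 1/30832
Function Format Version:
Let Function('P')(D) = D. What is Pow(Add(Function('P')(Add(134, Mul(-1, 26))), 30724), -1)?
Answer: Rational(1, 30832) ≈ 3.2434e-5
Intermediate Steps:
Pow(Add(Function('P')(Add(134, Mul(-1, 26))), 30724), -1) = Pow(Add(Add(134, Mul(-1, 26)), 30724), -1) = Pow(Add(Add(134, -26), 30724), -1) = Pow(Add(108, 30724), -1) = Pow(30832, -1) = Rational(1, 30832)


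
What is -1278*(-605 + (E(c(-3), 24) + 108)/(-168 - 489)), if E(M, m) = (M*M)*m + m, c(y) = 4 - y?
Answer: 56628606/73 ≈ 7.7573e+5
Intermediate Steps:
E(M, m) = m + m*M² (E(M, m) = M²*m + m = m*M² + m = m + m*M²)
-1278*(-605 + (E(c(-3), 24) + 108)/(-168 - 489)) = -1278*(-605 + (24*(1 + (4 - 1*(-3))²) + 108)/(-168 - 489)) = -1278*(-605 + (24*(1 + (4 + 3)²) + 108)/(-657)) = -1278*(-605 + (24*(1 + 7²) + 108)*(-1/657)) = -1278*(-605 + (24*(1 + 49) + 108)*(-1/657)) = -1278*(-605 + (24*50 + 108)*(-1/657)) = -1278*(-605 + (1200 + 108)*(-1/657)) = -1278*(-605 + 1308*(-1/657)) = -1278*(-605 - 436/219) = -1278*(-132931/219) = 56628606/73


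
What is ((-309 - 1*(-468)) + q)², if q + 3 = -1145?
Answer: 978121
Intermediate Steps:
q = -1148 (q = -3 - 1145 = -1148)
((-309 - 1*(-468)) + q)² = ((-309 - 1*(-468)) - 1148)² = ((-309 + 468) - 1148)² = (159 - 1148)² = (-989)² = 978121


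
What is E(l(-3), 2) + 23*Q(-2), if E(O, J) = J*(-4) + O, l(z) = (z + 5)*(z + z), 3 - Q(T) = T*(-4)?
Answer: -135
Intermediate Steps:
Q(T) = 3 + 4*T (Q(T) = 3 - T*(-4) = 3 - (-4)*T = 3 + 4*T)
l(z) = 2*z*(5 + z) (l(z) = (5 + z)*(2*z) = 2*z*(5 + z))
E(O, J) = O - 4*J (E(O, J) = -4*J + O = O - 4*J)
E(l(-3), 2) + 23*Q(-2) = (2*(-3)*(5 - 3) - 4*2) + 23*(3 + 4*(-2)) = (2*(-3)*2 - 8) + 23*(3 - 8) = (-12 - 8) + 23*(-5) = -20 - 115 = -135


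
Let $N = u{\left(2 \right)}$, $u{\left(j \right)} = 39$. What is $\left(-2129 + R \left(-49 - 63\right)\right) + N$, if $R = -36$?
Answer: $1942$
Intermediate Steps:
$N = 39$
$\left(-2129 + R \left(-49 - 63\right)\right) + N = \left(-2129 - 36 \left(-49 - 63\right)\right) + 39 = \left(-2129 - -4032\right) + 39 = \left(-2129 + 4032\right) + 39 = 1903 + 39 = 1942$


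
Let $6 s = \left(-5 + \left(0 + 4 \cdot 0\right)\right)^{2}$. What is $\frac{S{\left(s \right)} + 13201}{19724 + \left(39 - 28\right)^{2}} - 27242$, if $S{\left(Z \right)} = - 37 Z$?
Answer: $- \frac{463375237}{17010} \approx -27241.0$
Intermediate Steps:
$s = \frac{25}{6}$ ($s = \frac{\left(-5 + \left(0 + 4 \cdot 0\right)\right)^{2}}{6} = \frac{\left(-5 + \left(0 + 0\right)\right)^{2}}{6} = \frac{\left(-5 + 0\right)^{2}}{6} = \frac{\left(-5\right)^{2}}{6} = \frac{1}{6} \cdot 25 = \frac{25}{6} \approx 4.1667$)
$\frac{S{\left(s \right)} + 13201}{19724 + \left(39 - 28\right)^{2}} - 27242 = \frac{\left(-37\right) \frac{25}{6} + 13201}{19724 + \left(39 - 28\right)^{2}} - 27242 = \frac{- \frac{925}{6} + 13201}{19724 + 11^{2}} - 27242 = \frac{78281}{6 \left(19724 + 121\right)} - 27242 = \frac{78281}{6 \cdot 19845} - 27242 = \frac{78281}{6} \cdot \frac{1}{19845} - 27242 = \frac{11183}{17010} - 27242 = - \frac{463375237}{17010}$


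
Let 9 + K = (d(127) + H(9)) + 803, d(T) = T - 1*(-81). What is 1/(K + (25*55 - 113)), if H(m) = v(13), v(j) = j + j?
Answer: 1/2290 ≈ 0.00043668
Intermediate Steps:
v(j) = 2*j
d(T) = 81 + T (d(T) = T + 81 = 81 + T)
H(m) = 26 (H(m) = 2*13 = 26)
K = 1028 (K = -9 + (((81 + 127) + 26) + 803) = -9 + ((208 + 26) + 803) = -9 + (234 + 803) = -9 + 1037 = 1028)
1/(K + (25*55 - 113)) = 1/(1028 + (25*55 - 113)) = 1/(1028 + (1375 - 113)) = 1/(1028 + 1262) = 1/2290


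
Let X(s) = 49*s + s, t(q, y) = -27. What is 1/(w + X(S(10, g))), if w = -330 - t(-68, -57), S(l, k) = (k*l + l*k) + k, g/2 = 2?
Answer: 1/3897 ≈ 0.00025661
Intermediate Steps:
g = 4 (g = 2*2 = 4)
S(l, k) = k + 2*k*l (S(l, k) = (k*l + k*l) + k = 2*k*l + k = k + 2*k*l)
X(s) = 50*s
w = -303 (w = -330 - 1*(-27) = -330 + 27 = -303)
1/(w + X(S(10, g))) = 1/(-303 + 50*(4*(1 + 2*10))) = 1/(-303 + 50*(4*(1 + 20))) = 1/(-303 + 50*(4*21)) = 1/(-303 + 50*84) = 1/(-303 + 4200) = 1/3897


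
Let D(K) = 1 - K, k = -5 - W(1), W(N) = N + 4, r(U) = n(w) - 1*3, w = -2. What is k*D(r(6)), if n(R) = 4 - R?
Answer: 20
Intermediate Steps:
r(U) = 3 (r(U) = (4 - 1*(-2)) - 1*3 = (4 + 2) - 3 = 6 - 3 = 3)
W(N) = 4 + N
k = -10 (k = -5 - (4 + 1) = -5 - 1*5 = -5 - 5 = -10)
k*D(r(6)) = -10*(1 - 1*3) = -10*(1 - 3) = -10*(-2) = 20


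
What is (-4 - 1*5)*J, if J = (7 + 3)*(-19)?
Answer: 1710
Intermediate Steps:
J = -190 (J = 10*(-19) = -190)
(-4 - 1*5)*J = (-4 - 1*5)*(-190) = (-4 - 5)*(-190) = -9*(-190) = 1710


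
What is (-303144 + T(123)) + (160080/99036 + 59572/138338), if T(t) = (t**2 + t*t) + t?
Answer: -155706069256273/570851757 ≈ -2.7276e+5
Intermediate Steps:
T(t) = t + 2*t**2 (T(t) = (t**2 + t**2) + t = 2*t**2 + t = t + 2*t**2)
(-303144 + T(123)) + (160080/99036 + 59572/138338) = (-303144 + 123*(1 + 2*123)) + (160080/99036 + 59572/138338) = (-303144 + 123*(1 + 246)) + (160080*(1/99036) + 59572*(1/138338)) = (-303144 + 123*247) + (13340/8253 + 29786/69169) = (-303144 + 30381) + 1168538318/570851757 = -272763 + 1168538318/570851757 = -155706069256273/570851757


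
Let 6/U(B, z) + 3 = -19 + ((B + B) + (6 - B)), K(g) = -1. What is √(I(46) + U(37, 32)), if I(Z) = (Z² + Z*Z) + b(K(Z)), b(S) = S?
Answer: 3*√23037/7 ≈ 65.048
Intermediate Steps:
I(Z) = -1 + 2*Z² (I(Z) = (Z² + Z*Z) - 1 = (Z² + Z²) - 1 = 2*Z² - 1 = -1 + 2*Z²)
U(B, z) = 6/(-16 + B) (U(B, z) = 6/(-3 + (-19 + ((B + B) + (6 - B)))) = 6/(-3 + (-19 + (2*B + (6 - B)))) = 6/(-3 + (-19 + (6 + B))) = 6/(-3 + (-13 + B)) = 6/(-16 + B))
√(I(46) + U(37, 32)) = √((-1 + 2*46²) + 6/(-16 + 37)) = √((-1 + 2*2116) + 6/21) = √((-1 + 4232) + 6*(1/21)) = √(4231 + 2/7) = √(29619/7) = 3*√23037/7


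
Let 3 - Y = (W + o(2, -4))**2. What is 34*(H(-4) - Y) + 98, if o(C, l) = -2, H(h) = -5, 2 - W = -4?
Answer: 370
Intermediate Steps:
W = 6 (W = 2 - 1*(-4) = 2 + 4 = 6)
Y = -13 (Y = 3 - (6 - 2)**2 = 3 - 1*4**2 = 3 - 1*16 = 3 - 16 = -13)
34*(H(-4) - Y) + 98 = 34*(-5 - 1*(-13)) + 98 = 34*(-5 + 13) + 98 = 34*8 + 98 = 272 + 98 = 370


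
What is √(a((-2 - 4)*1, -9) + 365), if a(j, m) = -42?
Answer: √323 ≈ 17.972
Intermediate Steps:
√(a((-2 - 4)*1, -9) + 365) = √(-42 + 365) = √323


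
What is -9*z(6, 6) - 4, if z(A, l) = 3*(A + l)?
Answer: -328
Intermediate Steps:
z(A, l) = 3*A + 3*l
-9*z(6, 6) - 4 = -9*(3*6 + 3*6) - 4 = -9*(18 + 18) - 4 = -9*36 - 4 = -324 - 4 = -328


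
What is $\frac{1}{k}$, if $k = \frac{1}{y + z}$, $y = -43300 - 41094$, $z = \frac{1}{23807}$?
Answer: $- \frac{2009167957}{23807} \approx -84394.0$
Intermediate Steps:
$z = \frac{1}{23807} \approx 4.2004 \cdot 10^{-5}$
$y = -84394$
$k = - \frac{23807}{2009167957}$ ($k = \frac{1}{-84394 + \frac{1}{23807}} = \frac{1}{- \frac{2009167957}{23807}} = - \frac{23807}{2009167957} \approx -1.1849 \cdot 10^{-5}$)
$\frac{1}{k} = \frac{1}{- \frac{23807}{2009167957}} = - \frac{2009167957}{23807}$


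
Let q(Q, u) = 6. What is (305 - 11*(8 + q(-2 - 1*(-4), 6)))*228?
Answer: 34428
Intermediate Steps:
(305 - 11*(8 + q(-2 - 1*(-4), 6)))*228 = (305 - 11*(8 + 6))*228 = (305 - 11*14)*228 = (305 - 154)*228 = 151*228 = 34428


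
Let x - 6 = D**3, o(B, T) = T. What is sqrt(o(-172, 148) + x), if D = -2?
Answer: sqrt(146) ≈ 12.083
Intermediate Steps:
x = -2 (x = 6 + (-2)**3 = 6 - 8 = -2)
sqrt(o(-172, 148) + x) = sqrt(148 - 2) = sqrt(146)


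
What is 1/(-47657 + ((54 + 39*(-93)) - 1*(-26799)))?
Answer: -1/24431 ≈ -4.0932e-5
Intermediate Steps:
1/(-47657 + ((54 + 39*(-93)) - 1*(-26799))) = 1/(-47657 + ((54 - 3627) + 26799)) = 1/(-47657 + (-3573 + 26799)) = 1/(-47657 + 23226) = 1/(-24431) = -1/24431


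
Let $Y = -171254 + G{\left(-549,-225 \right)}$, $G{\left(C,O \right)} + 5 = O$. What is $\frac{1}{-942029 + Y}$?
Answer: $- \frac{1}{1113513} \approx -8.9806 \cdot 10^{-7}$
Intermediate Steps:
$G{\left(C,O \right)} = -5 + O$
$Y = -171484$ ($Y = -171254 - 230 = -171484$)
$\frac{1}{-942029 + Y} = \frac{1}{-942029 - 171484} = \frac{1}{-1113513} = - \frac{1}{1113513}$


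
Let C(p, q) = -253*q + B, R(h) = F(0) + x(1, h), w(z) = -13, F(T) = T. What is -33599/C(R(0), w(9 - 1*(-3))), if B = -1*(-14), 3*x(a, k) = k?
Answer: -33599/3303 ≈ -10.172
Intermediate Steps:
x(a, k) = k/3
B = 14
R(h) = h/3 (R(h) = 0 + h/3 = h/3)
C(p, q) = 14 - 253*q (C(p, q) = -253*q + 14 = 14 - 253*q)
-33599/C(R(0), w(9 - 1*(-3))) = -33599/(14 - 253*(-13)) = -33599/(14 + 3289) = -33599/3303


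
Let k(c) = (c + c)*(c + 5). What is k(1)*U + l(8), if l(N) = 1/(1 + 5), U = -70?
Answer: -5039/6 ≈ -839.83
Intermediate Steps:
k(c) = 2*c*(5 + c) (k(c) = (2*c)*(5 + c) = 2*c*(5 + c))
l(N) = ⅙ (l(N) = 1/6 = ⅙)
k(1)*U + l(8) = (2*1*(5 + 1))*(-70) + ⅙ = (2*1*6)*(-70) + ⅙ = 12*(-70) + ⅙ = -840 + ⅙ = -5039/6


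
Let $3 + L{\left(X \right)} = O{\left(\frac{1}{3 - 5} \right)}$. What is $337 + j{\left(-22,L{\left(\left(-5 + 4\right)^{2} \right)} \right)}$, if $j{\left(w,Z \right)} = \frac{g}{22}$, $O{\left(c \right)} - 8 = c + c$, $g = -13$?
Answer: $\frac{7401}{22} \approx 336.41$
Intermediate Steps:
$O{\left(c \right)} = 8 + 2 c$ ($O{\left(c \right)} = 8 + \left(c + c\right) = 8 + 2 c$)
$L{\left(X \right)} = 4$ ($L{\left(X \right)} = -3 + \left(8 + \frac{2}{3 - 5}\right) = -3 + \left(8 + \frac{2}{-2}\right) = -3 + \left(8 + 2 \left(- \frac{1}{2}\right)\right) = -3 + \left(8 - 1\right) = -3 + 7 = 4$)
$j{\left(w,Z \right)} = - \frac{13}{22}$
$337 + j{\left(-22,L{\left(\left(-5 + 4\right)^{2} \right)} \right)} = 337 - \frac{13}{22} = \frac{7401}{22}$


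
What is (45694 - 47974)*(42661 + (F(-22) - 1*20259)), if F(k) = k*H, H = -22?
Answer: -52180080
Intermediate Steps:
F(k) = -22*k (F(k) = k*(-22) = -22*k)
(45694 - 47974)*(42661 + (F(-22) - 1*20259)) = (45694 - 47974)*(42661 + (-22*(-22) - 1*20259)) = -2280*(42661 + (484 - 20259)) = -2280*(42661 - 19775) = -2280*22886 = -52180080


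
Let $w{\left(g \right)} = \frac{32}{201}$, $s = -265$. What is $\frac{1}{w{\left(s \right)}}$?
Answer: $\frac{201}{32} \approx 6.2813$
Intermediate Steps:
$w{\left(g \right)} = \frac{32}{201}$ ($w{\left(g \right)} = 32 \cdot \frac{1}{201} = \frac{32}{201}$)
$\frac{1}{w{\left(s \right)}} = \frac{1}{\frac{32}{201}} = \frac{201}{32}$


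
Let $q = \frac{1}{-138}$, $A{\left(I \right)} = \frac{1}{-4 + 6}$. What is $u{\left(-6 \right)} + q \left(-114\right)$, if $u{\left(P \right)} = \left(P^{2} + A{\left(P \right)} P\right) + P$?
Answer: $\frac{640}{23} \approx 27.826$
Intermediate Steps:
$A{\left(I \right)} = \frac{1}{2}$
$q = - \frac{1}{138} \approx -0.0072464$
$u{\left(P \right)} = P^{2} + \frac{3 P}{2}$ ($u{\left(P \right)} = \left(P^{2} + \frac{P}{2}\right) + P = P^{2} + \frac{3 P}{2}$)
$u{\left(-6 \right)} + q \left(-114\right) = \frac{1}{2} \left(-6\right) \left(3 + 2 \left(-6\right)\right) - - \frac{19}{23} = \frac{1}{2} \left(-6\right) \left(3 - 12\right) + \frac{19}{23} = \frac{1}{2} \left(-6\right) \left(-9\right) + \frac{19}{23} = 27 + \frac{19}{23} = \frac{640}{23}$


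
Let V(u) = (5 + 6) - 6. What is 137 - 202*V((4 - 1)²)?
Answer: -873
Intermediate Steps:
V(u) = 5 (V(u) = 11 - 6 = 5)
137 - 202*V((4 - 1)²) = 137 - 202*5 = 137 - 1010 = -873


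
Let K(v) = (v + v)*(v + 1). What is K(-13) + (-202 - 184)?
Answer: -74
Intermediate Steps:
K(v) = 2*v*(1 + v) (K(v) = (2*v)*(1 + v) = 2*v*(1 + v))
K(-13) + (-202 - 184) = 2*(-13)*(1 - 13) + (-202 - 184) = 2*(-13)*(-12) - 386 = 312 - 386 = -74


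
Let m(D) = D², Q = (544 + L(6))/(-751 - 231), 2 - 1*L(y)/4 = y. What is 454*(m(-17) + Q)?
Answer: 64302290/491 ≈ 1.3096e+5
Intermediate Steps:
L(y) = 8 - 4*y
Q = -264/491 (Q = (544 + (8 - 4*6))/(-751 - 231) = (544 + (8 - 24))/(-982) = (544 - 16)*(-1/982) = 528*(-1/982) = -264/491 ≈ -0.53768)
454*(m(-17) + Q) = 454*((-17)² - 264/491) = 454*(289 - 264/491) = 454*(141635/491) = 64302290/491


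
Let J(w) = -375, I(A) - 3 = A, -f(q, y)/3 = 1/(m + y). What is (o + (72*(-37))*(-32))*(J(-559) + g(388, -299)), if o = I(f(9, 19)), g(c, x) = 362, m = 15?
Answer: -37680903/34 ≈ -1.1083e+6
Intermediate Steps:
f(q, y) = -3/(15 + y)
I(A) = 3 + A
o = 99/34 (o = 3 - 3/(15 + 19) = 3 - 3/34 = 99/34 ≈ 2.9118)
(o + (72*(-37))*(-32))*(J(-559) + g(388, -299)) = (99/34 + (72*(-37))*(-32))*(-375 + 362) = (99/34 - 2664*(-32))*(-13) = (99/34 + 85248)*(-13) = (2898531/34)*(-13) = -37680903/34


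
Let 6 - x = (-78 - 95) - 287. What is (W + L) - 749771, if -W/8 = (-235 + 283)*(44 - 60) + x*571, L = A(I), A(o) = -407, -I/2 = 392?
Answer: -2872722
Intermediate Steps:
I = -784 (I = -2*392 = -784)
L = -407
x = 466 (x = 6 - ((-78 - 95) - 287) = 6 - (-173 - 287) = 6 - 1*(-460) = 6 + 460 = 466)
W = -2122544 (W = -8*((-235 + 283)*(44 - 60) + 466*571) = -8*(48*(-16) + 266086) = -8*(-768 + 266086) = -8*265318 = -2122544)
(W + L) - 749771 = (-2122544 - 407) - 749771 = -2122951 - 749771 = -2872722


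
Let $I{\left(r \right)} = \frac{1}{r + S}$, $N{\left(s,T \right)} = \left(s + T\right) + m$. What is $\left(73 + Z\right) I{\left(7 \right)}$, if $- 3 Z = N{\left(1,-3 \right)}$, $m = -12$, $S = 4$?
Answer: $\frac{233}{33} \approx 7.0606$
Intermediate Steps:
$N{\left(s,T \right)} = -12 + T + s$ ($N{\left(s,T \right)} = \left(s + T\right) - 12 = \left(T + s\right) - 12 = -12 + T + s$)
$Z = \frac{14}{3}$ ($Z = - \frac{-12 - 3 + 1}{3} = \left(- \frac{1}{3}\right) \left(-14\right) = \frac{14}{3} \approx 4.6667$)
$I{\left(r \right)} = \frac{1}{4 + r}$ ($I{\left(r \right)} = \frac{1}{r + 4} = \frac{1}{4 + r}$)
$\left(73 + Z\right) I{\left(7 \right)} = \frac{73 + \frac{14}{3}}{4 + 7} = \frac{233}{3 \cdot 11} = \frac{233}{3} \cdot \frac{1}{11} = \frac{233}{33}$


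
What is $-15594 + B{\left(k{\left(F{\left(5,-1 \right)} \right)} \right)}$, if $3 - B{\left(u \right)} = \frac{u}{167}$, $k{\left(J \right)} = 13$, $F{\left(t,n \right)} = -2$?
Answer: $- \frac{2603710}{167} \approx -15591.0$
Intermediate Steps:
$B{\left(u \right)} = 3 - \frac{u}{167}$
$-15594 + B{\left(k{\left(F{\left(5,-1 \right)} \right)} \right)} = -15594 + \left(3 - \frac{13}{167}\right) = -15594 + \frac{488}{167} = - \frac{2603710}{167}$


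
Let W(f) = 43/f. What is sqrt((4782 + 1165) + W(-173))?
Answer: 2*sqrt(44495081)/173 ≈ 77.115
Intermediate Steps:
sqrt((4782 + 1165) + W(-173)) = sqrt((4782 + 1165) + 43/(-173)) = sqrt(5947 + 43*(-1/173)) = sqrt(5947 - 43/173) = sqrt(1028788/173) = 2*sqrt(44495081)/173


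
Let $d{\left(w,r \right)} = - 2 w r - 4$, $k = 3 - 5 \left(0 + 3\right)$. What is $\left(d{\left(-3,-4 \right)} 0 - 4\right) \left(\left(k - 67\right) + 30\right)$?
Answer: $196$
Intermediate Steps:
$k = -12$ ($k = 3 - 15 = -12$)
$d{\left(w,r \right)} = -4 - 2 r w$ ($d{\left(w,r \right)} = - 2 r w - 4 = -4 - 2 r w$)
$\left(d{\left(-3,-4 \right)} 0 - 4\right) \left(\left(k - 67\right) + 30\right) = \left(\left(-4 - \left(-8\right) \left(-3\right)\right) 0 - 4\right) \left(\left(-12 - 67\right) + 30\right) = \left(\left(-4 - 24\right) 0 - 4\right) \left(\left(-12 - 67\right) + 30\right) = \left(\left(-28\right) 0 - 4\right) \left(-79 + 30\right) = \left(0 - 4\right) \left(-49\right) = \left(-4\right) \left(-49\right) = 196$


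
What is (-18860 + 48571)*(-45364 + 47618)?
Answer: 66968594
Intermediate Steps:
(-18860 + 48571)*(-45364 + 47618) = 29711*2254 = 66968594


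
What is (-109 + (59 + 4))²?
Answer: 2116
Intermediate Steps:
(-109 + (59 + 4))² = (-109 + 63)² = (-46)² = 2116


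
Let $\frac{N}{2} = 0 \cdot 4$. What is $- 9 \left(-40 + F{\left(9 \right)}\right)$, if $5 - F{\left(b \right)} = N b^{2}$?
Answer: $315$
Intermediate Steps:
$N = 0$ ($N = 2 \cdot 0 \cdot 4 = 2 \cdot 0 = 0$)
$F{\left(b \right)} = 5$ ($F{\left(b \right)} = 5 - 0 b^{2} = 5 - 0 = 5 + 0 = 5$)
$- 9 \left(-40 + F{\left(9 \right)}\right) = - 9 \left(-40 + 5\right) = \left(-9\right) \left(-35\right) = 315$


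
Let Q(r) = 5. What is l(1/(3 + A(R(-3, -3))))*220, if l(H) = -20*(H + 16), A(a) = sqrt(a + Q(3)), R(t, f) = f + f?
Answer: -71720 + 440*I ≈ -71720.0 + 440.0*I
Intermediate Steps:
R(t, f) = 2*f
A(a) = sqrt(5 + a) (A(a) = sqrt(a + 5) = sqrt(5 + a))
l(H) = -320 - 20*H (l(H) = -20*(16 + H) = -320 - 20*H)
l(1/(3 + A(R(-3, -3))))*220 = (-320 - 20/(3 + sqrt(5 + 2*(-3))))*220 = (-320 - 20/(3 + sqrt(5 - 6)))*220 = (-320 - 20/(3 + sqrt(-1)))*220 = (-320 - 20*(3 - I)/10)*220 = (-320 - 2*(3 - I))*220 = -70400 - 440*(3 - I)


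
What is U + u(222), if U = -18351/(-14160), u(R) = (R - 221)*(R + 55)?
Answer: 1313557/4720 ≈ 278.30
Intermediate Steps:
u(R) = (-221 + R)*(55 + R)
U = 6117/4720 (U = -18351*(-1/14160) = 6117/4720 ≈ 1.2960)
U + u(222) = 6117/4720 + (-12155 + 222² - 166*222) = 6117/4720 + (-12155 + 49284 - 36852) = 6117/4720 + 277 = 1313557/4720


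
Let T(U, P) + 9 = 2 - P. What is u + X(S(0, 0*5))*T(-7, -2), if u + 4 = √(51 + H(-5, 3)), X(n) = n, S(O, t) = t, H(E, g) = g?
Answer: -4 + 3*√6 ≈ 3.3485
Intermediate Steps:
T(U, P) = -7 - P (T(U, P) = -9 + (2 - P) = -7 - P)
u = -4 + 3*√6 (u = -4 + √(51 + 3) = -4 + √54 = -4 + 3*√6 ≈ 3.3485)
u + X(S(0, 0*5))*T(-7, -2) = (-4 + 3*√6) + (0*5)*(-7 - 1*(-2)) = (-4 + 3*√6) + 0*(-7 + 2) = (-4 + 3*√6) + 0*(-5) = (-4 + 3*√6) + 0 = -4 + 3*√6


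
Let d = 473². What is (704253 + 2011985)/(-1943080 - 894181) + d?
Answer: 90682121433/405323 ≈ 2.2373e+5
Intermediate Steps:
d = 223729
(704253 + 2011985)/(-1943080 - 894181) + d = (704253 + 2011985)/(-1943080 - 894181) + 223729 = 2716238/(-2837261) + 223729 = 2716238*(-1/2837261) + 223729 = -388034/405323 + 223729 = 90682121433/405323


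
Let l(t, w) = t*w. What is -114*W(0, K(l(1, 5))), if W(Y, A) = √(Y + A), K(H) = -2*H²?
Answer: -570*I*√2 ≈ -806.1*I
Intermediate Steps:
W(Y, A) = √(A + Y)
-114*W(0, K(l(1, 5))) = -114*√(-2*(1*5)² + 0) = -114*√(-2*5² + 0) = -114*√(-2*25 + 0) = -114*√(-50 + 0) = -570*I*√2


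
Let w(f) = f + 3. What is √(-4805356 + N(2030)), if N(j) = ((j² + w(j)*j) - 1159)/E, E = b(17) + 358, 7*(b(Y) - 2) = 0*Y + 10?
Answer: I*√30612553614390/2530 ≈ 2186.9*I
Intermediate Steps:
b(Y) = 24/7 (b(Y) = 2 + (0*Y + 10)/7 = 2 + (0 + 10)/7 = 2 + (⅐)*10 = 2 + 10/7 = 24/7)
w(f) = 3 + f
E = 2530/7 (E = 24/7 + 358 = 2530/7 ≈ 361.43)
N(j) = -8113/2530 + 7*j²/2530 + 7*j*(3 + j)/2530 (N(j) = ((j² + (3 + j)*j) - 1159)/(2530/7) = ((j² + j*(3 + j)) - 1159)*(7/2530) = (-1159 + j² + j*(3 + j))*(7/2530) = -8113/2530 + 7*j²/2530 + 7*j*(3 + j)/2530)
√(-4805356 + N(2030)) = √(-4805356 + (-8113/2530 + (7/1265)*2030² + (21/2530)*2030)) = √(-4805356 + (-8113/2530 + (7/1265)*4120900 + 4263/253)) = √(-4805356 + (-8113/2530 + 5769260/253 + 4263/253)) = √(-4805356 + 57727117/2530) = √(-12099823563/2530) = I*√30612553614390/2530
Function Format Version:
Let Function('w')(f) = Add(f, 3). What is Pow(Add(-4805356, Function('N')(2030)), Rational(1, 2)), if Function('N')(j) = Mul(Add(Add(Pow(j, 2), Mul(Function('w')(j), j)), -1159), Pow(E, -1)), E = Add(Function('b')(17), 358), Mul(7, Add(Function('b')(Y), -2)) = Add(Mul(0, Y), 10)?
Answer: Mul(Rational(1, 2530), I, Pow(30612553614390, Rational(1, 2))) ≈ Mul(2186.9, I)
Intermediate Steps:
Function('b')(Y) = Rational(24, 7) (Function('b')(Y) = Add(2, Mul(Rational(1, 7), Add(Mul(0, Y), 10))) = Add(2, Mul(Rational(1, 7), Add(0, 10))) = Add(2, Mul(Rational(1, 7), 10)) = Add(2, Rational(10, 7)) = Rational(24, 7))
Function('w')(f) = Add(3, f)
E = Rational(2530, 7) (E = Add(Rational(24, 7), 358) = Rational(2530, 7) ≈ 361.43)
Function('N')(j) = Add(Rational(-8113, 2530), Mul(Rational(7, 2530), Pow(j, 2)), Mul(Rational(7, 2530), j, Add(3, j))) (Function('N')(j) = Mul(Add(Add(Pow(j, 2), Mul(Add(3, j), j)), -1159), Pow(Rational(2530, 7), -1)) = Mul(Add(Add(Pow(j, 2), Mul(j, Add(3, j))), -1159), Rational(7, 2530)) = Mul(Add(-1159, Pow(j, 2), Mul(j, Add(3, j))), Rational(7, 2530)) = Add(Rational(-8113, 2530), Mul(Rational(7, 2530), Pow(j, 2)), Mul(Rational(7, 2530), j, Add(3, j))))
Pow(Add(-4805356, Function('N')(2030)), Rational(1, 2)) = Pow(Add(-4805356, Add(Rational(-8113, 2530), Mul(Rational(7, 1265), Pow(2030, 2)), Mul(Rational(21, 2530), 2030))), Rational(1, 2)) = Pow(Add(-4805356, Add(Rational(-8113, 2530), Mul(Rational(7, 1265), 4120900), Rational(4263, 253))), Rational(1, 2)) = Pow(Add(-4805356, Add(Rational(-8113, 2530), Rational(5769260, 253), Rational(4263, 253))), Rational(1, 2)) = Pow(Add(-4805356, Rational(57727117, 2530)), Rational(1, 2)) = Pow(Rational(-12099823563, 2530), Rational(1, 2)) = Mul(Rational(1, 2530), I, Pow(30612553614390, Rational(1, 2)))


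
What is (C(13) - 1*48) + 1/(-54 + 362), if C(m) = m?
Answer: -10779/308 ≈ -34.997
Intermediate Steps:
(C(13) - 1*48) + 1/(-54 + 362) = (13 - 1*48) + 1/(-54 + 362) = (13 - 48) + 1/308 = -35 + 1/308 = -10779/308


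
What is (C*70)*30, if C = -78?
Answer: -163800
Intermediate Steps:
(C*70)*30 = -78*70*30 = -5460*30 = -163800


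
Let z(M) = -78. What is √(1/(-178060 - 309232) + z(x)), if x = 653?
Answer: I*√4630343240471/243646 ≈ 8.8318*I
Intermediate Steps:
√(1/(-178060 - 309232) + z(x)) = √(1/(-178060 - 309232) - 78) = √(1/(-487292) - 78) = √(-1/487292 - 78) = √(-38008777/487292) = I*√4630343240471/243646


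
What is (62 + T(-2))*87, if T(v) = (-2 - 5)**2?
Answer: 9657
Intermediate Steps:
T(v) = 49 (T(v) = (-7)**2 = 49)
(62 + T(-2))*87 = (62 + 49)*87 = 111*87 = 9657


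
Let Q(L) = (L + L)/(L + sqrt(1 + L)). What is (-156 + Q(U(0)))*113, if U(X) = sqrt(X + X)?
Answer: -17628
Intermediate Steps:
U(X) = sqrt(2)*sqrt(X) (U(X) = sqrt(2*X) = sqrt(2)*sqrt(X))
Q(L) = 2*L/(L + sqrt(1 + L)) (Q(L) = (2*L)/(L + sqrt(1 + L)) = 2*L/(L + sqrt(1 + L)))
(-156 + Q(U(0)))*113 = (-156 + 2*(sqrt(2)*sqrt(0))/(sqrt(2)*sqrt(0) + sqrt(1 + sqrt(2)*sqrt(0))))*113 = (-156 + 2*(sqrt(2)*0)/(sqrt(2)*0 + sqrt(1 + sqrt(2)*0)))*113 = (-156 + 2*0/(0 + sqrt(1 + 0)))*113 = (-156 + 2*0/(0 + sqrt(1)))*113 = (-156 + 2*0/(0 + 1))*113 = (-156 + 2*0/1)*113 = (-156 + 2*0*1)*113 = (-156 + 0)*113 = -156*113 = -17628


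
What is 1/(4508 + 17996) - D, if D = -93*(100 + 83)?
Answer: 382995577/22504 ≈ 17019.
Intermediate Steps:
D = -17019 (D = -93*183 = -17019)
1/(4508 + 17996) - D = 1/(4508 + 17996) - 1*(-17019) = 1/22504 + 17019 = 382995577/22504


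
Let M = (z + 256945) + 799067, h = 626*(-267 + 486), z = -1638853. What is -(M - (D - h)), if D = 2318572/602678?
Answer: 134322114519/301339 ≈ 4.4575e+5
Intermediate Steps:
D = 1159286/301339 (D = 2318572*(1/602678) = 1159286/301339 ≈ 3.8471)
h = 137094 (h = 626*219 = 137094)
M = -582841 (M = (-1638853 + 256945) + 799067 = -1381908 + 799067 = -582841)
-(M - (D - h)) = -(-582841 - (1159286/301339 - 1*137094)) = -(-582841 - (1159286/301339 - 137094)) = -(-582841 - 1*(-41310609580/301339)) = -(-582841 + 41310609580/301339) = -1*(-134322114519/301339) = 134322114519/301339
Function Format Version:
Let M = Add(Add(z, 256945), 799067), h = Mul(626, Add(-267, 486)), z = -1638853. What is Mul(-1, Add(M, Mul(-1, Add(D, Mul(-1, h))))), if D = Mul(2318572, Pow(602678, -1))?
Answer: Rational(134322114519, 301339) ≈ 4.4575e+5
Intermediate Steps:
D = Rational(1159286, 301339) (D = Mul(2318572, Rational(1, 602678)) = Rational(1159286, 301339) ≈ 3.8471)
h = 137094 (h = Mul(626, 219) = 137094)
M = -582841 (M = Add(Add(-1638853, 256945), 799067) = Add(-1381908, 799067) = -582841)
Mul(-1, Add(M, Mul(-1, Add(D, Mul(-1, h))))) = Mul(-1, Add(-582841, Mul(-1, Add(Rational(1159286, 301339), Mul(-1, 137094))))) = Mul(-1, Add(-582841, Mul(-1, Add(Rational(1159286, 301339), -137094)))) = Mul(-1, Add(-582841, Mul(-1, Rational(-41310609580, 301339)))) = Mul(-1, Add(-582841, Rational(41310609580, 301339))) = Mul(-1, Rational(-134322114519, 301339)) = Rational(134322114519, 301339)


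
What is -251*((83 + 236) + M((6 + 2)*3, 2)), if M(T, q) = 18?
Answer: -84587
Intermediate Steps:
-251*((83 + 236) + M((6 + 2)*3, 2)) = -251*((83 + 236) + 18) = -251*(319 + 18) = -251*337 = -84587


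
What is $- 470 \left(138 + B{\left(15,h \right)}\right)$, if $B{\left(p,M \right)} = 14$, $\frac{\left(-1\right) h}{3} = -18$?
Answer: $-71440$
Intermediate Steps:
$h = 54$ ($h = \left(-3\right) \left(-18\right) = 54$)
$- 470 \left(138 + B{\left(15,h \right)}\right) = - 470 \left(138 + 14\right) = \left(-470\right) 152 = -71440$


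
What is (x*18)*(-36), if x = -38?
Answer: 24624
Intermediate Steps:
(x*18)*(-36) = -38*18*(-36) = -684*(-36) = 24624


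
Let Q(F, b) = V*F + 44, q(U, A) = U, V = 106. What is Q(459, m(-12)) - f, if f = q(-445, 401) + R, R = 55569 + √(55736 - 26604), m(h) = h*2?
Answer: -6426 - 2*√7283 ≈ -6596.7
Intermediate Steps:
m(h) = 2*h
Q(F, b) = 44 + 106*F (Q(F, b) = 106*F + 44 = 44 + 106*F)
R = 55569 + 2*√7283 (R = 55569 + √29132 = 55569 + 2*√7283 ≈ 55740.)
f = 55124 + 2*√7283 (f = -445 + (55569 + 2*√7283) = 55124 + 2*√7283 ≈ 55295.)
Q(459, m(-12)) - f = (44 + 106*459) - (55124 + 2*√7283) = (44 + 48654) + (-55124 - 2*√7283) = 48698 + (-55124 - 2*√7283) = -6426 - 2*√7283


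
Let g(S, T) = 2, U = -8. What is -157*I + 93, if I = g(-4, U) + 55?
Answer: -8856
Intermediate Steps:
I = 57 (I = 2 + 55 = 57)
-157*I + 93 = -157*57 + 93 = -8949 + 93 = -8856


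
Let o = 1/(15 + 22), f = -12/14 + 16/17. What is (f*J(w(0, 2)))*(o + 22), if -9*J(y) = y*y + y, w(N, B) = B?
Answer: -16300/13209 ≈ -1.2340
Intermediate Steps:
J(y) = -y/9 - y²/9 (J(y) = -(y*y + y)/9 = -(y² + y)/9 = -(y + y²)/9 = -y/9 - y²/9)
f = 10/119 (f = -12*1/14 + 16*(1/17) = -6/7 + 16/17 = 10/119 ≈ 0.084034)
o = 1/37 ≈ 0.027027
(f*J(w(0, 2)))*(o + 22) = (10*(-⅑*2*(1 + 2))/119)*(1/37 + 22) = (10*(-⅑*2*3)/119)*(815/37) = ((10/119)*(-⅔))*(815/37) = -20/357*815/37 = -16300/13209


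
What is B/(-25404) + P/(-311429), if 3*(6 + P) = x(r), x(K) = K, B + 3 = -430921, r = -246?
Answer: 33551116487/1977885579 ≈ 16.963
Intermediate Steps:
B = -430924 (B = -3 - 430921 = -430924)
P = -88 (P = -6 + (1/3)*(-246) = -6 - 82 = -88)
B/(-25404) + P/(-311429) = -430924/(-25404) - 88/(-311429) = -430924*(-1/25404) - 88*(-1/311429) = 107731/6351 + 88/311429 = 33551116487/1977885579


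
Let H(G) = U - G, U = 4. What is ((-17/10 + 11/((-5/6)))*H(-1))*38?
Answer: -2831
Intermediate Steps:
H(G) = 4 - G
((-17/10 + 11/((-5/6)))*H(-1))*38 = ((-17/10 + 11/((-5/6)))*(4 - 1*(-1)))*38 = ((-17*1/10 + 11/((-5*1/6)))*(4 + 1))*38 = ((-17/10 + 11/(-5/6))*5)*38 = ((-17/10 + 11*(-6/5))*5)*38 = ((-17/10 - 66/5)*5)*38 = -149/10*5*38 = -149/2*38 = -2831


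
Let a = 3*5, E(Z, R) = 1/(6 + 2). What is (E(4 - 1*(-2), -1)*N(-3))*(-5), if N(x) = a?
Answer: -75/8 ≈ -9.3750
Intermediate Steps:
E(Z, R) = ⅛ (E(Z, R) = 1/8 = ⅛)
a = 15
N(x) = 15
(E(4 - 1*(-2), -1)*N(-3))*(-5) = ((⅛)*15)*(-5) = (15/8)*(-5) = -75/8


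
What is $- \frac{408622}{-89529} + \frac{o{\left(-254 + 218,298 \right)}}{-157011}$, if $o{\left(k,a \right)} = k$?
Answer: $\frac{21387123962}{4685679273} \approx 4.5644$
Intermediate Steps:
$- \frac{408622}{-89529} + \frac{o{\left(-254 + 218,298 \right)}}{-157011} = - \frac{408622}{-89529} + \frac{-254 + 218}{-157011} = \left(-408622\right) \left(- \frac{1}{89529}\right) - - \frac{12}{52337} = \frac{408622}{89529} + \frac{12}{52337} = \frac{21387123962}{4685679273}$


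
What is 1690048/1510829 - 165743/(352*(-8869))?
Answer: 5526549901571/4716638925152 ≈ 1.1717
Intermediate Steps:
1690048/1510829 - 165743/(352*(-8869)) = 1690048*(1/1510829) - 165743/(-3121888) = 1690048/1510829 - 165743*(-1/3121888) = 1690048/1510829 + 165743/3121888 = 5526549901571/4716638925152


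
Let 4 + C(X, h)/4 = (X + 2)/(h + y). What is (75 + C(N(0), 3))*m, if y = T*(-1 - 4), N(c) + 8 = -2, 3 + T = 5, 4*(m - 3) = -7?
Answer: 2225/28 ≈ 79.464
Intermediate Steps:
m = 5/4 (m = 3 + (¼)*(-7) = 3 - 7/4 = 5/4 ≈ 1.2500)
T = 2 (T = -3 + 5 = 2)
N(c) = -10 (N(c) = -8 - 2 = -10)
y = -10 (y = 2*(-1 - 4) = 2*(-5) = -10)
C(X, h) = -16 + 4*(2 + X)/(-10 + h) (C(X, h) = -16 + 4*((X + 2)/(h - 10)) = -16 + 4*((2 + X)/(-10 + h)) = -16 + 4*(2 + X)/(-10 + h))
(75 + C(N(0), 3))*m = (75 + 4*(42 - 10 - 4*3)/(-10 + 3))*(5/4) = (75 + 4*(42 - 10 - 12)/(-7))*(5/4) = (75 + 4*(-⅐)*20)*(5/4) = (75 - 80/7)*(5/4) = (445/7)*(5/4) = 2225/28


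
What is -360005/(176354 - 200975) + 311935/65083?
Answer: 31110357050/1602408543 ≈ 19.415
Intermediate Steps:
-360005/(176354 - 200975) + 311935/65083 = -360005/(-24621) + 311935*(1/65083) = -360005*(-1/24621) + 311935/65083 = 360005/24621 + 311935/65083 = 31110357050/1602408543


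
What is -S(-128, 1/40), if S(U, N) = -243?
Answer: 243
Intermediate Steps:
-S(-128, 1/40) = -1*(-243) = 243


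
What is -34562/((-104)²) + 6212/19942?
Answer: -920187/319072 ≈ -2.8839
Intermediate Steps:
-34562/((-104)²) + 6212/19942 = -34562/10816 + 6212*(1/19942) = -34562*1/10816 + 3106/9971 = -17281/5408 + 3106/9971 = -920187/319072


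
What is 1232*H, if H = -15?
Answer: -18480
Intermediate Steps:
1232*H = 1232*(-15) = -18480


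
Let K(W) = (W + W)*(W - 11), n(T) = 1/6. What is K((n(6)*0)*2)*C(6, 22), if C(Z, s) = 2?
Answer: 0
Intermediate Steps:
n(T) = ⅙
K(W) = 2*W*(-11 + W) (K(W) = (2*W)*(-11 + W) = 2*W*(-11 + W))
K((n(6)*0)*2)*C(6, 22) = (2*(((⅙)*0)*2)*(-11 + ((⅙)*0)*2))*2 = (2*(0*2)*(-11 + 0*2))*2 = (2*0*(-11 + 0))*2 = (2*0*(-11))*2 = 0*2 = 0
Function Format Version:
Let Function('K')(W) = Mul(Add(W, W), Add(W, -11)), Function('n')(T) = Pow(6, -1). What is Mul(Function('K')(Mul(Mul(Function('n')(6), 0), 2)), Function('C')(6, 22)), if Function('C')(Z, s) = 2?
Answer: 0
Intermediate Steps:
Function('n')(T) = Rational(1, 6)
Function('K')(W) = Mul(2, W, Add(-11, W)) (Function('K')(W) = Mul(Mul(2, W), Add(-11, W)) = Mul(2, W, Add(-11, W)))
Mul(Function('K')(Mul(Mul(Function('n')(6), 0), 2)), Function('C')(6, 22)) = Mul(Mul(2, Mul(Mul(Rational(1, 6), 0), 2), Add(-11, Mul(Mul(Rational(1, 6), 0), 2))), 2) = Mul(Mul(2, Mul(0, 2), Add(-11, Mul(0, 2))), 2) = Mul(Mul(2, 0, Add(-11, 0)), 2) = Mul(Mul(2, 0, -11), 2) = Mul(0, 2) = 0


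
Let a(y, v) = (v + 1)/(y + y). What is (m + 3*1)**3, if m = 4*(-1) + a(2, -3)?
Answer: -27/8 ≈ -3.3750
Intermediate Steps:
a(y, v) = (1 + v)/(2*y) (a(y, v) = (1 + v)/((2*y)) = (1 + v)*(1/(2*y)) = (1 + v)/(2*y))
m = -9/2 (m = 4*(-1) + (1/2)*(1 - 3)/2 = -4 + (1/2)*(1/2)*(-2) = -4 - 1/2 = -9/2 ≈ -4.5000)
(m + 3*1)**3 = (-9/2 + 3*1)**3 = (-9/2 + 3)**3 = (-3/2)**3 = -27/8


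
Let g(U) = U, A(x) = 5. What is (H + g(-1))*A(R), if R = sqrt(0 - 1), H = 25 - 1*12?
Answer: 60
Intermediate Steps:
H = 13 (H = 25 - 12 = 13)
R = I (R = sqrt(-1) = I ≈ 1.0*I)
(H + g(-1))*A(R) = (13 - 1)*5 = 12*5 = 60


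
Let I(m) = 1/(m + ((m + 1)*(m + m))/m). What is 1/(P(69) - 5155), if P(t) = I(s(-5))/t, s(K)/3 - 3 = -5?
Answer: -1104/5691121 ≈ -0.00019399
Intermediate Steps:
s(K) = -6 (s(K) = 9 + 3*(-5) = 9 - 15 = -6)
I(m) = 1/(2 + 3*m) (I(m) = 1/(m + ((1 + m)*(2*m))/m) = 1/(m + (2*m*(1 + m))/m) = 1/(m + (2 + 2*m)) = 1/(2 + 3*m))
P(t) = -1/(16*t) (P(t) = 1/((2 + 3*(-6))*t) = 1/((2 - 18)*t) = 1/((-16)*t) = -1/(16*t))
1/(P(69) - 5155) = 1/(-1/16/69 - 5155) = 1/(-1/16*1/69 - 5155) = 1/(-1/1104 - 5155) = 1/(-5691121/1104) = -1104/5691121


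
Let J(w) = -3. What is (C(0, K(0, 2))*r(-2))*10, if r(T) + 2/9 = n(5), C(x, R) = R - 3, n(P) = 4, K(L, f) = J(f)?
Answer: -680/3 ≈ -226.67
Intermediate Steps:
K(L, f) = -3
C(x, R) = -3 + R
r(T) = 34/9 (r(T) = -2/9 + 4 = 34/9)
(C(0, K(0, 2))*r(-2))*10 = ((-3 - 3)*(34/9))*10 = -6*34/9*10 = -68/3*10 = -680/3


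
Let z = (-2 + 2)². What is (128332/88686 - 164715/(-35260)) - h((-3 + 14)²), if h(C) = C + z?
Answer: -35924237075/312706836 ≈ -114.88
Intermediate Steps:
z = 0 (z = 0² = 0)
h(C) = C (h(C) = C + 0 = C)
(128332/88686 - 164715/(-35260)) - h((-3 + 14)²) = (128332/88686 - 164715/(-35260)) - (-3 + 14)² = (128332*(1/88686) - 164715*(-1/35260)) - 1*11² = (64166/44343 + 32943/7052) - 1*121 = 1913290081/312706836 - 121 = -35924237075/312706836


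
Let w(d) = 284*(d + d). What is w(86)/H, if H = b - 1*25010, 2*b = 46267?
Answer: -97696/3753 ≈ -26.031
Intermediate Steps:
b = 46267/2 (b = (1/2)*46267 = 46267/2 ≈ 23134.)
w(d) = 568*d (w(d) = 284*(2*d) = 568*d)
H = -3753/2 (H = 46267/2 - 1*25010 = 46267/2 - 25010 = -3753/2 ≈ -1876.5)
w(86)/H = (568*86)/(-3753/2) = 48848*(-2/3753) = -97696/3753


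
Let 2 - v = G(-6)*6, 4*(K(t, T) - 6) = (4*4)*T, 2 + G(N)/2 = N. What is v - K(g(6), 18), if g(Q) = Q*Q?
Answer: 20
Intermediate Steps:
g(Q) = Q²
G(N) = -4 + 2*N
K(t, T) = 6 + 4*T (K(t, T) = 6 + ((4*4)*T)/4 = 6 + (16*T)/4 = 6 + 4*T)
v = 98 (v = 2 - (-4 + 2*(-6))*6 = 2 - (-4 - 12)*6 = 2 - (-16)*6 = 2 - 1*(-96) = 2 + 96 = 98)
v - K(g(6), 18) = 98 - (6 + 4*18) = 98 - (6 + 72) = 98 - 1*78 = 98 - 78 = 20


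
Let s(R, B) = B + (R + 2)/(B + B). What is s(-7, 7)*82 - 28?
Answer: 3617/7 ≈ 516.71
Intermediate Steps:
s(R, B) = B + (2 + R)/(2*B) (s(R, B) = B + (2 + R)/((2*B)) = B + (2 + R)*(1/(2*B)) = B + (2 + R)/(2*B))
s(-7, 7)*82 - 28 = ((1 + 7**2 + (1/2)*(-7))/7)*82 - 28 = ((1 + 49 - 7/2)/7)*82 - 28 = ((1/7)*(93/2))*82 - 28 = (93/14)*82 - 28 = 3813/7 - 28 = 3617/7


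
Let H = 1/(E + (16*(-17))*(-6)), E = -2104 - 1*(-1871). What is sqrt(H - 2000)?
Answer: I*sqrt(3914400601)/1399 ≈ 44.721*I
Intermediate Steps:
E = -233 (E = -2104 + 1871 = -233)
H = 1/1399 (H = 1/(-233 + (16*(-17))*(-6)) = 1/(-233 - 272*(-6)) = 1/(-233 + 1632) = 1/1399 ≈ 0.00071480)
sqrt(H - 2000) = sqrt(1/1399 - 2000) = sqrt(-2797999/1399) = I*sqrt(3914400601)/1399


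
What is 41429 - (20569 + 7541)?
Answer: 13319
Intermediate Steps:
41429 - (20569 + 7541) = 41429 - 1*28110 = 41429 - 28110 = 13319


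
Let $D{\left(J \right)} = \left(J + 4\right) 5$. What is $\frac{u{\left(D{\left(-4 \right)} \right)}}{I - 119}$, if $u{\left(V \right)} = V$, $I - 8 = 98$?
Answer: $0$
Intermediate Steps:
$I = 106$ ($I = 8 + 98 = 106$)
$D{\left(J \right)} = 20 + 5 J$ ($D{\left(J \right)} = \left(4 + J\right) 5 = 20 + 5 J$)
$\frac{u{\left(D{\left(-4 \right)} \right)}}{I - 119} = \frac{20 + 5 \left(-4\right)}{106 - 119} = \frac{20 - 20}{-13} = 0 \left(- \frac{1}{13}\right) = 0$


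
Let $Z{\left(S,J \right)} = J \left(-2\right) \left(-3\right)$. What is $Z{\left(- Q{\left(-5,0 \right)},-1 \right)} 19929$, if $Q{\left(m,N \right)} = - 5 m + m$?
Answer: $-119574$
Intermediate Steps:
$Q{\left(m,N \right)} = - 4 m$
$Z{\left(S,J \right)} = 6 J$ ($Z{\left(S,J \right)} = - 2 J \left(-3\right) = 6 J$)
$Z{\left(- Q{\left(-5,0 \right)},-1 \right)} 19929 = 6 \left(-1\right) 19929 = \left(-6\right) 19929 = -119574$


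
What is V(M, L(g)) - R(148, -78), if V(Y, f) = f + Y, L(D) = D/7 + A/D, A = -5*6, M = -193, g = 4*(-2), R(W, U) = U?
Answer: -3147/28 ≈ -112.39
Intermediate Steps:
g = -8
A = -30
L(D) = -30/D + D/7 (L(D) = D/7 - 30/D = -30/D + D/7)
V(Y, f) = Y + f
V(M, L(g)) - R(148, -78) = (-193 + (-30/(-8) + (⅐)*(-8))) - 1*(-78) = (-193 + (-30*(-⅛) - 8/7)) + 78 = (-193 + (15/4 - 8/7)) + 78 = (-193 + 73/28) + 78 = -5331/28 + 78 = -3147/28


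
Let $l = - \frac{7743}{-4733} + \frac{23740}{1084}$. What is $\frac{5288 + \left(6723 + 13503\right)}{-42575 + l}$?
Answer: $- \frac{32725353502}{54578337017} \approx -0.5996$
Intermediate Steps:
$l = \frac{30188708}{1282643}$ ($l = \left(-7743\right) \left(- \frac{1}{4733}\right) + 23740 \cdot \frac{1}{1084} = \frac{7743}{4733} + \frac{5935}{271} = \frac{30188708}{1282643} \approx 23.536$)
$\frac{5288 + \left(6723 + 13503\right)}{-42575 + l} = \frac{5288 + \left(6723 + 13503\right)}{-42575 + \frac{30188708}{1282643}} = \frac{5288 + 20226}{- \frac{54578337017}{1282643}} = 25514 \left(- \frac{1282643}{54578337017}\right) = - \frac{32725353502}{54578337017}$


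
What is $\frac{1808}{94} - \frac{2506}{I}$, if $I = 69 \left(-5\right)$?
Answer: $\frac{429662}{16215} \approx 26.498$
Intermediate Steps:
$I = -345$
$\frac{1808}{94} - \frac{2506}{I} = \frac{1808}{94} - \frac{2506}{-345} = 1808 \cdot \frac{1}{94} - - \frac{2506}{345} = \frac{904}{47} + \frac{2506}{345} = \frac{429662}{16215}$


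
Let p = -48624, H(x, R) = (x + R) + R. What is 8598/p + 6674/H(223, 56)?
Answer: 53606041/2714840 ≈ 19.746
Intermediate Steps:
H(x, R) = x + 2*R (H(x, R) = (R + x) + R = x + 2*R)
8598/p + 6674/H(223, 56) = 8598/(-48624) + 6674/(223 + 2*56) = 8598*(-1/48624) + 6674/(223 + 112) = -1433/8104 + 6674/335 = 53606041/2714840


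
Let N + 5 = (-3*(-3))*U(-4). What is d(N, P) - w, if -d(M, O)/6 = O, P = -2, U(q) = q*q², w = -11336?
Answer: 11348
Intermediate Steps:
U(q) = q³
N = -581 (N = -5 - 3*(-3)*(-4)³ = -5 + 9*(-64) = -5 - 576 = -581)
d(M, O) = -6*O
d(N, P) - w = -6*(-2) - 1*(-11336) = 12 + 11336 = 11348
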